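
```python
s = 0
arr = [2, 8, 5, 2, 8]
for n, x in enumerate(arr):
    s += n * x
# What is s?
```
Trace:
  s=0
  s=0, n=0, x=2
  s=8, n=1, x=8
  s=18, n=2, x=5
  s=24, n=3, x=2
  s=56, n=4, x=8

Final answer: 56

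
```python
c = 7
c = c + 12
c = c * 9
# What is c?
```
Trace:
  c=7
  c=19
  c=171

Final answer: 171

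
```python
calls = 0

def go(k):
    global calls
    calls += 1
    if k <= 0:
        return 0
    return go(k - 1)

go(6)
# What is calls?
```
Call trace:
go(k=6)
  go(k=5)
    go(k=4)
      go(k=3)
        go(k=2)
          go(k=1)
            go(k=0)
            -> return 0
          -> return 0
        -> return 0
      -> return 0
    -> return 0
  -> return 0
-> return 0

calls is incremented once per call. go is entered once for each k = 6, 5, 4, 3, 2, 1, 0 (the k <= 0 call returns without recursing), i.e. 6 + 1 calls.
calls = 7

Final answer: 7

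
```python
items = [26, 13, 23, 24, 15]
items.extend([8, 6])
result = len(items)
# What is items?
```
Trace:
  items=[26, 13, 23, 24, 15]
  items=[26, 13, 23, 24, 15, 8, 6]
  items=[26, 13, 23, 24, 15, 8, 6], result=7

Final answer: [26, 13, 23, 24, 15, 8, 6]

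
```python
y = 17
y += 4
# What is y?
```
Trace:
  y=17
  y=21

Final answer: 21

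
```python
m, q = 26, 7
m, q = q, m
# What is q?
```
Trace:
  m=26, q=7
  m=7, q=26

Final answer: 26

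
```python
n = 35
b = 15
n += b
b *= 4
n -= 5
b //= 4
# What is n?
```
Trace:
  n=35
  n=35, b=15
  n=50, b=15
  n=50, b=60
  n=45, b=60
  n=45, b=15

Final answer: 45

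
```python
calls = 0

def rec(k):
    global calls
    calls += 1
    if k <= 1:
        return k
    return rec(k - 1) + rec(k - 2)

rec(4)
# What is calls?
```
Call trace (a repeated sub-call is expanded the first time; later identical calls just restate its return value):
rec(k=4)
  rec(k=3)
    rec(k=2)
      rec(k=1)
      -> return 1
      rec(k=0)
      -> return 0
    -> return 1
    rec(k=1)
    -> return 1
  -> return 2
  rec(k=2) -> return 1  (same call as traced above)
-> return 3

calls is incremented once per call, so count the calls in each subtree. Let C(k) = number of calls made by rec(k).
C(0) = C(1) = 1 (base case, no recursion); C(k) = 1 + C(k - 1) + C(k - 2) otherwise.
C(2) = 1 + C(1) + C(0) = 1 + 1 + 1 = 3
C(3) = 1 + C(2) + C(1) = 1 + 3 + 1 = 5
C(4) = 1 + C(3) + C(2) = 1 + 5 + 3 = 9
calls = C(4) = 9

Final answer: 9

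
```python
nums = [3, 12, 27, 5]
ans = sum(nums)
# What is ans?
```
Trace:
  nums=[3, 12, 27, 5]
  nums=[3, 12, 27, 5], ans=47

Final answer: 47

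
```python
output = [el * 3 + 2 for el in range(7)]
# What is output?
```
Trace:
  el=0
  el=1
  el=2
  el=3
  el=4
  el=5
  el=6
  output=[2, 5, 8, 11, 14, 17, 20]

Final answer: [2, 5, 8, 11, 14, 17, 20]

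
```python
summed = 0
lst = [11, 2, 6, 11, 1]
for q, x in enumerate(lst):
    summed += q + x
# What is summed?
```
Trace:
  summed=0
  summed=11, q=0, x=11
  summed=14, q=1, x=2
  summed=22, q=2, x=6
  summed=36, q=3, x=11
  summed=41, q=4, x=1

Final answer: 41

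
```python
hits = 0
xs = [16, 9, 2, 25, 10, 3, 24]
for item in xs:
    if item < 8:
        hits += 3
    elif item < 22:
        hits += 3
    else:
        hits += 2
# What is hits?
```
Trace:
  hits=0
  hits=3, item=16
  hits=6, item=9
  hits=9, item=2
  hits=11, item=25
  hits=14, item=10
  hits=17, item=3
  hits=19, item=24

Final answer: 19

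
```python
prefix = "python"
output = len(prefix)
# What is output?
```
Trace:
  prefix='python'
  prefix='python', output=6

Final answer: 6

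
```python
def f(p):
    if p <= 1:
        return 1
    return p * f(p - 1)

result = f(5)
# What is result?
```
Call trace:
f(p=5)
  f(p=4)
    f(p=3)
      f(p=2)
        f(p=1)
        -> return 1
      -> return 2
    -> return 6
  -> return 24
-> return 120

Final answer: 120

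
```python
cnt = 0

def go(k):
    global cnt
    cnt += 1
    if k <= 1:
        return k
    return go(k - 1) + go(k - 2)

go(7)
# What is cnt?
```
Call trace (a repeated sub-call is expanded the first time; later identical calls just restate its return value):
go(k=7)
  go(k=6)
    go(k=5)
      go(k=4)
        go(k=3)
          go(k=2)
            go(k=1)
            -> return 1
            go(k=0)
            -> return 0
          -> return 1
          go(k=1)
          -> return 1
        -> return 2
        go(k=2) -> return 1  (same call as traced above)
      -> return 3
      go(k=3) -> return 2  (same call as traced above)
    -> return 5
    go(k=4) -> return 3  (same call as traced above)
  -> return 8
  go(k=5) -> return 5  (same call as traced above)
-> return 13

cnt is incremented once per call, so count the calls in each subtree. Let C(k) = number of calls made by go(k).
C(0) = C(1) = 1 (base case, no recursion); C(k) = 1 + C(k - 1) + C(k - 2) otherwise.
C(2) = 1 + C(1) + C(0) = 1 + 1 + 1 = 3
C(3) = 1 + C(2) + C(1) = 1 + 3 + 1 = 5
C(4) = 1 + C(3) + C(2) = 1 + 5 + 3 = 9
C(5) = 1 + C(4) + C(3) = 1 + 9 + 5 = 15
C(6) = 1 + C(5) + C(4) = 1 + 15 + 9 = 25
C(7) = 1 + C(6) + C(5) = 1 + 25 + 15 = 41
cnt = C(7) = 41

Final answer: 41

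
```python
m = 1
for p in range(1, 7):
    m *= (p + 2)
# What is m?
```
Trace:
  m=1
  m=3, p=1
  m=12, p=2
  m=60, p=3
  m=360, p=4
  m=2520, p=5
  m=20160, p=6

Final answer: 20160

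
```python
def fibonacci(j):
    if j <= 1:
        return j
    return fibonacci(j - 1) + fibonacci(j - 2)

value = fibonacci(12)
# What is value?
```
Call trace (a repeated sub-call is expanded the first time; later identical calls just restate its return value):
fibonacci(j=12)
  fibonacci(j=11)
    fibonacci(j=10)
      fibonacci(j=9)
        fibonacci(j=8)
          fibonacci(j=7)
            fibonacci(j=6)
              fibonacci(j=5)
                fibonacci(j=4)
                  fibonacci(j=3)
                    fibonacci(j=2)
                      fibonacci(j=1)
                      -> return 1
                      fibonacci(j=0)
                      -> return 0
                    -> return 1
                    fibonacci(j=1)
                    -> return 1
                  -> return 2
                  fibonacci(j=2) -> return 1  (same call as traced above)
                -> return 3
                fibonacci(j=3) -> return 2  (same call as traced above)
              -> return 5
              fibonacci(j=4) -> return 3  (same call as traced above)
            -> return 8
            fibonacci(j=5) -> return 5  (same call as traced above)
          -> return 13
          fibonacci(j=6) -> return 8  (same call as traced above)
        -> return 21
        fibonacci(j=7) -> return 13  (same call as traced above)
      -> return 34
      fibonacci(j=8) -> return 21  (same call as traced above)
    -> return 55
    fibonacci(j=9) -> return 34  (same call as traced above)
  -> return 89
  fibonacci(j=10) -> return 55  (same call as traced above)
-> return 144

Final answer: 144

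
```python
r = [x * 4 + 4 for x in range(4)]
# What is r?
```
Trace:
  x=0
  x=1
  x=2
  x=3
  r=[4, 8, 12, 16]

Final answer: [4, 8, 12, 16]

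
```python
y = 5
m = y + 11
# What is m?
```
Trace:
  y=5
  y=5, m=16

Final answer: 16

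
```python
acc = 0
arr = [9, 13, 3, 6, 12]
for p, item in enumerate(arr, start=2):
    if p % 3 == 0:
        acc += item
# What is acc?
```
Trace:
  acc=0
  acc=0, p=2, item=9
  acc=13, p=3, item=13
  acc=13, p=4, item=3
  acc=13, p=5, item=6
  acc=25, p=6, item=12

Final answer: 25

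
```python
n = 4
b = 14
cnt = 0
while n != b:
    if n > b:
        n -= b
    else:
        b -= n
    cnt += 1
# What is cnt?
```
Trace:
  n=4
  n=4, b=14
  n=4, b=14, cnt=0
  n=4, b=10, cnt=1
  n=4, b=6, cnt=2
  n=4, b=2, cnt=3
  n=2, b=2, cnt=4

Final answer: 4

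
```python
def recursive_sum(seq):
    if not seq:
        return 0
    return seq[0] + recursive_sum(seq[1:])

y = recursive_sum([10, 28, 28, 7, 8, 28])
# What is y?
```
Call trace:
recursive_sum(seq=[10, 28, 28, 7, 8, 28])
  recursive_sum(seq=[28, 28, 7, 8, 28])
    recursive_sum(seq=[28, 7, 8, 28])
      recursive_sum(seq=[7, 8, 28])
        recursive_sum(seq=[8, 28])
          recursive_sum(seq=[28])
            recursive_sum(seq=[])
            -> return 0
          -> return 28
        -> return 36
      -> return 43
    -> return 71
  -> return 99
-> return 109

Final answer: 109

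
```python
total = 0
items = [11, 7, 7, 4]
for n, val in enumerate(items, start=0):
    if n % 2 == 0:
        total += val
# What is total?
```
Trace:
  total=0
  total=11, n=0, val=11
  total=11, n=1, val=7
  total=18, n=2, val=7
  total=18, n=3, val=4

Final answer: 18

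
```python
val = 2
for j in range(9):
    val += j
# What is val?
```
Trace:
  val=2
  val=2, j=0
  val=3, j=1
  val=5, j=2
  val=8, j=3
  val=12, j=4
  val=17, j=5
  val=23, j=6
  val=30, j=7
  val=38, j=8

Final answer: 38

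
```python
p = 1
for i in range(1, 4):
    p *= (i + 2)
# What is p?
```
Trace:
  p=1
  p=3, i=1
  p=12, i=2
  p=60, i=3

Final answer: 60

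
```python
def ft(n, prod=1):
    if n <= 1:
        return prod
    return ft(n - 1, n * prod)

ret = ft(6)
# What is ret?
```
Call trace:
ft(n=6, prod=1)
  ft(n=5, prod=6)
    ft(n=4, prod=30)
      ft(n=3, prod=120)
        ft(n=2, prod=360)
          ft(n=1, prod=720)
          -> return 720
        -> return 720
      -> return 720
    -> return 720
  -> return 720
-> return 720

Final answer: 720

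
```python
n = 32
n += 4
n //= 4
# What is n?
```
Trace:
  n=32
  n=36
  n=9

Final answer: 9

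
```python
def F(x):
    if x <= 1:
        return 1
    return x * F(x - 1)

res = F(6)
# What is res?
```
Call trace:
F(x=6)
  F(x=5)
    F(x=4)
      F(x=3)
        F(x=2)
          F(x=1)
          -> return 1
        -> return 2
      -> return 6
    -> return 24
  -> return 120
-> return 720

Final answer: 720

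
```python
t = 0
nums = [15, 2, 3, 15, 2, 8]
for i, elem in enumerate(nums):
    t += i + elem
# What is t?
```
Trace:
  t=0
  t=15, i=0, elem=15
  t=18, i=1, elem=2
  t=23, i=2, elem=3
  t=41, i=3, elem=15
  t=47, i=4, elem=2
  t=60, i=5, elem=8

Final answer: 60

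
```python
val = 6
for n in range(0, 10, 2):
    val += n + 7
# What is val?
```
Trace:
  val=6
  val=13, n=0
  val=22, n=2
  val=33, n=4
  val=46, n=6
  val=61, n=8

Final answer: 61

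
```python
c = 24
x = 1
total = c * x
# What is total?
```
Trace:
  c=24
  c=24, x=1
  c=24, x=1, total=24

Final answer: 24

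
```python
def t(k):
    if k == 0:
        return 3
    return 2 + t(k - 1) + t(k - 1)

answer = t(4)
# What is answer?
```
Call trace (a repeated sub-call is expanded the first time; later identical calls just restate its return value):
t(k=4)
  t(k=3)
    t(k=2)
      t(k=1)
        t(k=0)
        -> return 3
        t(k=0)
        -> return 3
      -> return 8
      t(k=1) -> return 8  (same call as traced above)
    -> return 18
    t(k=2) -> return 18  (same call as traced above)
  -> return 38
  t(k=3) -> return 38  (same call as traced above)
-> return 78

Final answer: 78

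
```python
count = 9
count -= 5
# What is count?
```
Trace:
  count=9
  count=4

Final answer: 4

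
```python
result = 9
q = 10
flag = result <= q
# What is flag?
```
Trace:
  result=9
  result=9, q=10
  result=9, q=10, flag=True

Final answer: True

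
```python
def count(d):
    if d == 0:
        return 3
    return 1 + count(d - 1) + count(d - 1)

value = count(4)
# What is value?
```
Call trace (a repeated sub-call is expanded the first time; later identical calls just restate its return value):
count(d=4)
  count(d=3)
    count(d=2)
      count(d=1)
        count(d=0)
        -> return 3
        count(d=0)
        -> return 3
      -> return 7
      count(d=1) -> return 7  (same call as traced above)
    -> return 15
    count(d=2) -> return 15  (same call as traced above)
  -> return 31
  count(d=3) -> return 31  (same call as traced above)
-> return 63

Final answer: 63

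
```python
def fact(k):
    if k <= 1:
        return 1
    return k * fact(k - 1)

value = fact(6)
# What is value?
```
Call trace:
fact(k=6)
  fact(k=5)
    fact(k=4)
      fact(k=3)
        fact(k=2)
          fact(k=1)
          -> return 1
        -> return 2
      -> return 6
    -> return 24
  -> return 120
-> return 720

Final answer: 720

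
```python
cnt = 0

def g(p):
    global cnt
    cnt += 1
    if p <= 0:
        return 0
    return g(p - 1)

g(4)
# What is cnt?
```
Call trace:
g(p=4)
  g(p=3)
    g(p=2)
      g(p=1)
        g(p=0)
        -> return 0
      -> return 0
    -> return 0
  -> return 0
-> return 0

cnt is incremented once per call. g is entered once for each p = 4, 3, 2, 1, 0 (the p <= 0 call returns without recursing), i.e. 4 + 1 calls.
cnt = 5

Final answer: 5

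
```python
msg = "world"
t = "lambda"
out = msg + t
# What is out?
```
Trace:
  msg='world'
  msg='world', t='lambda'
  msg='world', t='lambda', out='worldlambda'

Final answer: 'worldlambda'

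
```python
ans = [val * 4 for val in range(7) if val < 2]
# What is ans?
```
Trace:
  val=0
  val=1
  val=2
  val=3
  val=4
  val=5
  val=6
  ans=[0, 4]

Final answer: [0, 4]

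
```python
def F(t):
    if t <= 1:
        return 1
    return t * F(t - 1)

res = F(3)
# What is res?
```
Call trace:
F(t=3)
  F(t=2)
    F(t=1)
    -> return 1
  -> return 2
-> return 6

Final answer: 6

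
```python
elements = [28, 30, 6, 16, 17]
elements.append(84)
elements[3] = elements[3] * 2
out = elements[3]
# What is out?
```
Trace:
  elements=[28, 30, 6, 16, 17]
  elements=[28, 30, 6, 16, 17, 84]
  elements=[28, 30, 6, 32, 17, 84]
  elements=[28, 30, 6, 32, 17, 84], out=32

Final answer: 32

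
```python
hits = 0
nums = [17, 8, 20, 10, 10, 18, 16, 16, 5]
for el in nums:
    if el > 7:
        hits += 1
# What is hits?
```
Trace:
  hits=0
  hits=1, el=17
  hits=2, el=8
  hits=3, el=20
  hits=4, el=10
  hits=5, el=10
  hits=6, el=18
  hits=7, el=16
  hits=8, el=16
  hits=8, el=5

Final answer: 8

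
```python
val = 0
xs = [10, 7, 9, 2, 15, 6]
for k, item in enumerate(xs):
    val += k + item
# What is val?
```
Trace:
  val=0
  val=10, k=0, item=10
  val=18, k=1, item=7
  val=29, k=2, item=9
  val=34, k=3, item=2
  val=53, k=4, item=15
  val=64, k=5, item=6

Final answer: 64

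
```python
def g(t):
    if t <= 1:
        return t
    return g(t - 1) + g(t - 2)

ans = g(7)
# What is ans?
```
Call trace (a repeated sub-call is expanded the first time; later identical calls just restate its return value):
g(t=7)
  g(t=6)
    g(t=5)
      g(t=4)
        g(t=3)
          g(t=2)
            g(t=1)
            -> return 1
            g(t=0)
            -> return 0
          -> return 1
          g(t=1)
          -> return 1
        -> return 2
        g(t=2) -> return 1  (same call as traced above)
      -> return 3
      g(t=3) -> return 2  (same call as traced above)
    -> return 5
    g(t=4) -> return 3  (same call as traced above)
  -> return 8
  g(t=5) -> return 5  (same call as traced above)
-> return 13

Final answer: 13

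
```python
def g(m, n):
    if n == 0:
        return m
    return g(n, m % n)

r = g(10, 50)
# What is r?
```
Call trace:
g(m=10, n=50)
  g(m=50, n=10)
    g(m=10, n=0)
    -> return 10
  -> return 10
-> return 10

Final answer: 10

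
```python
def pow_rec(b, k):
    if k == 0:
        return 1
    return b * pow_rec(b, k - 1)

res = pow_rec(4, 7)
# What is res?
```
Call trace:
pow_rec(b=4, k=7)
  pow_rec(b=4, k=6)
    pow_rec(b=4, k=5)
      pow_rec(b=4, k=4)
        pow_rec(b=4, k=3)
          pow_rec(b=4, k=2)
            pow_rec(b=4, k=1)
              pow_rec(b=4, k=0)
              -> return 1
            -> return 4
          -> return 16
        -> return 64
      -> return 256
    -> return 1024
  -> return 4096
-> return 16384

Final answer: 16384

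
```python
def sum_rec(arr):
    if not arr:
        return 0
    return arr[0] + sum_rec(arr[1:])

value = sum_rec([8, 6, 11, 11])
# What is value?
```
Call trace:
sum_rec(arr=[8, 6, 11, 11])
  sum_rec(arr=[6, 11, 11])
    sum_rec(arr=[11, 11])
      sum_rec(arr=[11])
        sum_rec(arr=[])
        -> return 0
      -> return 11
    -> return 22
  -> return 28
-> return 36

Final answer: 36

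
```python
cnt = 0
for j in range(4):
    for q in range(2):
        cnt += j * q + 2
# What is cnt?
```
Trace:
  cnt=0
  cnt=2, j=0, q=0
  cnt=4, j=0, q=1
  cnt=6, j=1, q=0
  cnt=9, j=1, q=1
  cnt=11, j=2, q=0
  cnt=15, j=2, q=1
  cnt=17, j=3, q=0
  cnt=22, j=3, q=1

Final answer: 22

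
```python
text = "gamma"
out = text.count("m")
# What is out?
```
Trace:
  text='gamma'
  text='gamma', out=2

Final answer: 2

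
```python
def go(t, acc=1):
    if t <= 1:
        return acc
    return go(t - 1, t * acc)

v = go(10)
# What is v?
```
Call trace:
go(t=10, acc=1)
  go(t=9, acc=10)
    go(t=8, acc=90)
      go(t=7, acc=720)
        go(t=6, acc=5040)
          go(t=5, acc=30240)
            go(t=4, acc=151200)
              go(t=3, acc=604800)
                go(t=2, acc=1814400)
                  go(t=1, acc=3628800)
                  -> return 3628800
                -> return 3628800
              -> return 3628800
            -> return 3628800
          -> return 3628800
        -> return 3628800
      -> return 3628800
    -> return 3628800
  -> return 3628800
-> return 3628800

Final answer: 3628800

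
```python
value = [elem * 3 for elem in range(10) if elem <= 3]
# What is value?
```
Trace:
  elem=0
  elem=1
  elem=2
  elem=3
  elem=4
  elem=5
  elem=6
  elem=7
  elem=8
  elem=9
  value=[0, 3, 6, 9]

Final answer: [0, 3, 6, 9]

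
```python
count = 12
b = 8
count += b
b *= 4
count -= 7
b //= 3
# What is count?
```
Trace:
  count=12
  count=12, b=8
  count=20, b=8
  count=20, b=32
  count=13, b=32
  count=13, b=10

Final answer: 13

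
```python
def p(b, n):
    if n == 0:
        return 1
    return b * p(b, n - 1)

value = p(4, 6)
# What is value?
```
Call trace:
p(b=4, n=6)
  p(b=4, n=5)
    p(b=4, n=4)
      p(b=4, n=3)
        p(b=4, n=2)
          p(b=4, n=1)
            p(b=4, n=0)
            -> return 1
          -> return 4
        -> return 16
      -> return 64
    -> return 256
  -> return 1024
-> return 4096

Final answer: 4096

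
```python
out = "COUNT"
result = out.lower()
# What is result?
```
Trace:
  out='COUNT'
  out='COUNT', result='count'

Final answer: 'count'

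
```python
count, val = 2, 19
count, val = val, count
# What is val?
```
Trace:
  count=2, val=19
  count=19, val=2

Final answer: 2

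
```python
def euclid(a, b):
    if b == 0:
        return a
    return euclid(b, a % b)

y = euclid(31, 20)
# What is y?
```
Call trace:
euclid(a=31, b=20)
  euclid(a=20, b=11)
    euclid(a=11, b=9)
      euclid(a=9, b=2)
        euclid(a=2, b=1)
          euclid(a=1, b=0)
          -> return 1
        -> return 1
      -> return 1
    -> return 1
  -> return 1
-> return 1

Final answer: 1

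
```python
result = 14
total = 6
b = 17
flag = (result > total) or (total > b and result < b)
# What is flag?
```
Trace:
  result=14
  result=14, total=6
  result=14, total=6, b=17
  result=14, total=6, b=17, flag=True

Final answer: True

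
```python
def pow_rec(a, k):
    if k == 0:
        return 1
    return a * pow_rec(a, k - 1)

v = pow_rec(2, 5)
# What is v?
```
Call trace:
pow_rec(a=2, k=5)
  pow_rec(a=2, k=4)
    pow_rec(a=2, k=3)
      pow_rec(a=2, k=2)
        pow_rec(a=2, k=1)
          pow_rec(a=2, k=0)
          -> return 1
        -> return 2
      -> return 4
    -> return 8
  -> return 16
-> return 32

Final answer: 32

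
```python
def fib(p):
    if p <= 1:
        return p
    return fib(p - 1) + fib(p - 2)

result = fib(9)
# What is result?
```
Call trace (a repeated sub-call is expanded the first time; later identical calls just restate its return value):
fib(p=9)
  fib(p=8)
    fib(p=7)
      fib(p=6)
        fib(p=5)
          fib(p=4)
            fib(p=3)
              fib(p=2)
                fib(p=1)
                -> return 1
                fib(p=0)
                -> return 0
              -> return 1
              fib(p=1)
              -> return 1
            -> return 2
            fib(p=2) -> return 1  (same call as traced above)
          -> return 3
          fib(p=3) -> return 2  (same call as traced above)
        -> return 5
        fib(p=4) -> return 3  (same call as traced above)
      -> return 8
      fib(p=5) -> return 5  (same call as traced above)
    -> return 13
    fib(p=6) -> return 8  (same call as traced above)
  -> return 21
  fib(p=7) -> return 13  (same call as traced above)
-> return 34

Final answer: 34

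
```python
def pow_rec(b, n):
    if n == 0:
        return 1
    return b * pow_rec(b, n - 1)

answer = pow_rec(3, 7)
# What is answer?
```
Call trace:
pow_rec(b=3, n=7)
  pow_rec(b=3, n=6)
    pow_rec(b=3, n=5)
      pow_rec(b=3, n=4)
        pow_rec(b=3, n=3)
          pow_rec(b=3, n=2)
            pow_rec(b=3, n=1)
              pow_rec(b=3, n=0)
              -> return 1
            -> return 3
          -> return 9
        -> return 27
      -> return 81
    -> return 243
  -> return 729
-> return 2187

Final answer: 2187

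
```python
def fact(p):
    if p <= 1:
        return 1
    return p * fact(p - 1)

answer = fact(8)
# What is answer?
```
Call trace:
fact(p=8)
  fact(p=7)
    fact(p=6)
      fact(p=5)
        fact(p=4)
          fact(p=3)
            fact(p=2)
              fact(p=1)
              -> return 1
            -> return 2
          -> return 6
        -> return 24
      -> return 120
    -> return 720
  -> return 5040
-> return 40320

Final answer: 40320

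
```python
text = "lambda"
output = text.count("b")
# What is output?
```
Trace:
  text='lambda'
  text='lambda', output=1

Final answer: 1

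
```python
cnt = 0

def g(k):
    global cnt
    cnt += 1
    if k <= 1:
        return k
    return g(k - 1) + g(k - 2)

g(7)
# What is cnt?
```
Call trace (a repeated sub-call is expanded the first time; later identical calls just restate its return value):
g(k=7)
  g(k=6)
    g(k=5)
      g(k=4)
        g(k=3)
          g(k=2)
            g(k=1)
            -> return 1
            g(k=0)
            -> return 0
          -> return 1
          g(k=1)
          -> return 1
        -> return 2
        g(k=2) -> return 1  (same call as traced above)
      -> return 3
      g(k=3) -> return 2  (same call as traced above)
    -> return 5
    g(k=4) -> return 3  (same call as traced above)
  -> return 8
  g(k=5) -> return 5  (same call as traced above)
-> return 13

cnt is incremented once per call, so count the calls in each subtree. Let C(k) = number of calls made by g(k).
C(0) = C(1) = 1 (base case, no recursion); C(k) = 1 + C(k - 1) + C(k - 2) otherwise.
C(2) = 1 + C(1) + C(0) = 1 + 1 + 1 = 3
C(3) = 1 + C(2) + C(1) = 1 + 3 + 1 = 5
C(4) = 1 + C(3) + C(2) = 1 + 5 + 3 = 9
C(5) = 1 + C(4) + C(3) = 1 + 9 + 5 = 15
C(6) = 1 + C(5) + C(4) = 1 + 15 + 9 = 25
C(7) = 1 + C(6) + C(5) = 1 + 25 + 15 = 41
cnt = C(7) = 41

Final answer: 41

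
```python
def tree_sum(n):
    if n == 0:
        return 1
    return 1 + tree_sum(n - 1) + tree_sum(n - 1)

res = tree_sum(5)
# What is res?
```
Call trace (a repeated sub-call is expanded the first time; later identical calls just restate its return value):
tree_sum(n=5)
  tree_sum(n=4)
    tree_sum(n=3)
      tree_sum(n=2)
        tree_sum(n=1)
          tree_sum(n=0)
          -> return 1
          tree_sum(n=0)
          -> return 1
        -> return 3
        tree_sum(n=1) -> return 3  (same call as traced above)
      -> return 7
      tree_sum(n=2) -> return 7  (same call as traced above)
    -> return 15
    tree_sum(n=3) -> return 15  (same call as traced above)
  -> return 31
  tree_sum(n=4) -> return 31  (same call as traced above)
-> return 63

Final answer: 63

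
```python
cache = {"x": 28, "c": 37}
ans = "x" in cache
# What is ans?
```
Trace:
  cache={'x': 28, 'c': 37}
  cache={'x': 28, 'c': 37}, ans=True

Final answer: True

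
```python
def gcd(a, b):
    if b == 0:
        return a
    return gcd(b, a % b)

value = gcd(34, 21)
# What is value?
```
Call trace:
gcd(a=34, b=21)
  gcd(a=21, b=13)
    gcd(a=13, b=8)
      gcd(a=8, b=5)
        gcd(a=5, b=3)
          gcd(a=3, b=2)
            gcd(a=2, b=1)
              gcd(a=1, b=0)
              -> return 1
            -> return 1
          -> return 1
        -> return 1
      -> return 1
    -> return 1
  -> return 1
-> return 1

Final answer: 1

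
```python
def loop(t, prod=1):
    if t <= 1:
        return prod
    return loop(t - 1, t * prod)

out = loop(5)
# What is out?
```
Call trace:
loop(t=5, prod=1)
  loop(t=4, prod=5)
    loop(t=3, prod=20)
      loop(t=2, prod=60)
        loop(t=1, prod=120)
        -> return 120
      -> return 120
    -> return 120
  -> return 120
-> return 120

Final answer: 120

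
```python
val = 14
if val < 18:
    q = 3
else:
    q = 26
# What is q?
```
Trace:
  val=14
  val=14, q=3

Final answer: 3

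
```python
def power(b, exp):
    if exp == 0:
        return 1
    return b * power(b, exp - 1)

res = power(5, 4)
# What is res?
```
Call trace:
power(b=5, exp=4)
  power(b=5, exp=3)
    power(b=5, exp=2)
      power(b=5, exp=1)
        power(b=5, exp=0)
        -> return 1
      -> return 5
    -> return 25
  -> return 125
-> return 625

Final answer: 625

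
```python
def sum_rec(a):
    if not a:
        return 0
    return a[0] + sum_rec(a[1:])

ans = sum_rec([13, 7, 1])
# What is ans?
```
Call trace:
sum_rec(a=[13, 7, 1])
  sum_rec(a=[7, 1])
    sum_rec(a=[1])
      sum_rec(a=[])
      -> return 0
    -> return 1
  -> return 8
-> return 21

Final answer: 21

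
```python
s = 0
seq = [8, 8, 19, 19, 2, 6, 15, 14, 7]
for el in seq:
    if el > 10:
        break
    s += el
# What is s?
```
Trace:
  s=0
  s=8, el=8
  s=16, el=8
  s=16, el=19

Final answer: 16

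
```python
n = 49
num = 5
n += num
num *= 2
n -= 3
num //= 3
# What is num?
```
Trace:
  n=49
  n=49, num=5
  n=54, num=5
  n=54, num=10
  n=51, num=10
  n=51, num=3

Final answer: 3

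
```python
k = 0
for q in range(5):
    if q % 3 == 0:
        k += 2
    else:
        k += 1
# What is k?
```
Trace:
  k=0
  k=2, q=0
  k=3, q=1
  k=4, q=2
  k=6, q=3
  k=7, q=4

Final answer: 7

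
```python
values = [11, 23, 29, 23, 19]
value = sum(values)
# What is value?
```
Trace:
  values=[11, 23, 29, 23, 19]
  values=[11, 23, 29, 23, 19], value=105

Final answer: 105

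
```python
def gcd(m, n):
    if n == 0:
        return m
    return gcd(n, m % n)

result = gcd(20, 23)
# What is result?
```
Call trace:
gcd(m=20, n=23)
  gcd(m=23, n=20)
    gcd(m=20, n=3)
      gcd(m=3, n=2)
        gcd(m=2, n=1)
          gcd(m=1, n=0)
          -> return 1
        -> return 1
      -> return 1
    -> return 1
  -> return 1
-> return 1

Final answer: 1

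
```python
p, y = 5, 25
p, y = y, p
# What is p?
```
Trace:
  p=5, y=25
  p=25, y=5

Final answer: 25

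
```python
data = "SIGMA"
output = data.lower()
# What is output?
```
Trace:
  data='SIGMA'
  data='SIGMA', output='sigma'

Final answer: 'sigma'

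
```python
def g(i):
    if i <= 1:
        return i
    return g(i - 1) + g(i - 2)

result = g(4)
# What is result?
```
Call trace (a repeated sub-call is expanded the first time; later identical calls just restate its return value):
g(i=4)
  g(i=3)
    g(i=2)
      g(i=1)
      -> return 1
      g(i=0)
      -> return 0
    -> return 1
    g(i=1)
    -> return 1
  -> return 2
  g(i=2) -> return 1  (same call as traced above)
-> return 3

Final answer: 3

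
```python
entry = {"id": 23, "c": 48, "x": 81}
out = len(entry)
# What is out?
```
Trace:
  entry={'id': 23, 'c': 48, 'x': 81}
  entry={'id': 23, 'c': 48, 'x': 81}, out=3

Final answer: 3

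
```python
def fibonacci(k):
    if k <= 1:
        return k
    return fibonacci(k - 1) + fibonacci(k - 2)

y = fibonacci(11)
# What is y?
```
Call trace (a repeated sub-call is expanded the first time; later identical calls just restate its return value):
fibonacci(k=11)
  fibonacci(k=10)
    fibonacci(k=9)
      fibonacci(k=8)
        fibonacci(k=7)
          fibonacci(k=6)
            fibonacci(k=5)
              fibonacci(k=4)
                fibonacci(k=3)
                  fibonacci(k=2)
                    fibonacci(k=1)
                    -> return 1
                    fibonacci(k=0)
                    -> return 0
                  -> return 1
                  fibonacci(k=1)
                  -> return 1
                -> return 2
                fibonacci(k=2) -> return 1  (same call as traced above)
              -> return 3
              fibonacci(k=3) -> return 2  (same call as traced above)
            -> return 5
            fibonacci(k=4) -> return 3  (same call as traced above)
          -> return 8
          fibonacci(k=5) -> return 5  (same call as traced above)
        -> return 13
        fibonacci(k=6) -> return 8  (same call as traced above)
      -> return 21
      fibonacci(k=7) -> return 13  (same call as traced above)
    -> return 34
    fibonacci(k=8) -> return 21  (same call as traced above)
  -> return 55
  fibonacci(k=9) -> return 34  (same call as traced above)
-> return 89

Final answer: 89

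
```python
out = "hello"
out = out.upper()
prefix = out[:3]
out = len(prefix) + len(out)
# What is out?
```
Trace:
  out='hello'
  out='HELLO'
  out='HELLO', prefix='HEL'
  out=8, prefix='HEL'

Final answer: 8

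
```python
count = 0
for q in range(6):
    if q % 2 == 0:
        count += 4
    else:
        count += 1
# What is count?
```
Trace:
  count=0
  count=4, q=0
  count=5, q=1
  count=9, q=2
  count=10, q=3
  count=14, q=4
  count=15, q=5

Final answer: 15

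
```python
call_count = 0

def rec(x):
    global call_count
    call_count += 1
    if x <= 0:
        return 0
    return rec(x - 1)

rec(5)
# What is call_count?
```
Call trace:
rec(x=5)
  rec(x=4)
    rec(x=3)
      rec(x=2)
        rec(x=1)
          rec(x=0)
          -> return 0
        -> return 0
      -> return 0
    -> return 0
  -> return 0
-> return 0

call_count is incremented once per call. rec is entered once for each x = 5, 4, 3, 2, 1, 0 (the x <= 0 call returns without recursing), i.e. 5 + 1 calls.
call_count = 6

Final answer: 6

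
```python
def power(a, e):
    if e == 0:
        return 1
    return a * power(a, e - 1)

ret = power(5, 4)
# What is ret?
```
Call trace:
power(a=5, e=4)
  power(a=5, e=3)
    power(a=5, e=2)
      power(a=5, e=1)
        power(a=5, e=0)
        -> return 1
      -> return 5
    -> return 25
  -> return 125
-> return 625

Final answer: 625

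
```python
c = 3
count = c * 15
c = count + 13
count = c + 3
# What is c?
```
Trace:
  c=3
  c=3, count=45
  c=58, count=45
  c=58, count=61

Final answer: 58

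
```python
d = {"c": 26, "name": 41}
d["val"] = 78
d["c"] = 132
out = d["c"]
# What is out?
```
Trace:
  d={'c': 26, 'name': 41}
  d={'c': 26, 'name': 41, 'val': 78}
  d={'c': 132, 'name': 41, 'val': 78}
  d={'c': 132, 'name': 41, 'val': 78}, out=132

Final answer: 132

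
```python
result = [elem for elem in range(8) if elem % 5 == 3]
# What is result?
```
Trace:
  elem=0
  elem=1
  elem=2
  elem=3
  elem=4
  elem=5
  elem=6
  elem=7
  result=[3]

Final answer: [3]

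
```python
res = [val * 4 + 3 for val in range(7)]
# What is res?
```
Trace:
  val=0
  val=1
  val=2
  val=3
  val=4
  val=5
  val=6
  res=[3, 7, 11, 15, 19, 23, 27]

Final answer: [3, 7, 11, 15, 19, 23, 27]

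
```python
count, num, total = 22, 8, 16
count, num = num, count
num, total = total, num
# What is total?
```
Trace:
  count=22, num=8, total=16
  count=8, num=22, total=16
  count=8, num=16, total=22

Final answer: 22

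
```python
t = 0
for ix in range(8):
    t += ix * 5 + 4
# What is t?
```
Trace:
  t=0
  t=4, ix=0
  t=13, ix=1
  t=27, ix=2
  t=46, ix=3
  t=70, ix=4
  t=99, ix=5
  t=133, ix=6
  t=172, ix=7

Final answer: 172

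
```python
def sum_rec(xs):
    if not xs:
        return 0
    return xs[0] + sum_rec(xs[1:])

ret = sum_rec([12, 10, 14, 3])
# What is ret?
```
Call trace:
sum_rec(xs=[12, 10, 14, 3])
  sum_rec(xs=[10, 14, 3])
    sum_rec(xs=[14, 3])
      sum_rec(xs=[3])
        sum_rec(xs=[])
        -> return 0
      -> return 3
    -> return 17
  -> return 27
-> return 39

Final answer: 39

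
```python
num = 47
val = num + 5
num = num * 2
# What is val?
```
Trace:
  num=47
  num=47, val=52
  num=94, val=52

Final answer: 52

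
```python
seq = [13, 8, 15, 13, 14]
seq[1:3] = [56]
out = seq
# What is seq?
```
Trace:
  seq=[13, 8, 15, 13, 14]
  seq=[13, 56, 13, 14]
  seq=[13, 56, 13, 14], out=[13, 56, 13, 14]

Final answer: [13, 56, 13, 14]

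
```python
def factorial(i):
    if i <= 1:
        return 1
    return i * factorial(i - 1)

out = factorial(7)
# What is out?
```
Call trace:
factorial(i=7)
  factorial(i=6)
    factorial(i=5)
      factorial(i=4)
        factorial(i=3)
          factorial(i=2)
            factorial(i=1)
            -> return 1
          -> return 2
        -> return 6
      -> return 24
    -> return 120
  -> return 720
-> return 5040

Final answer: 5040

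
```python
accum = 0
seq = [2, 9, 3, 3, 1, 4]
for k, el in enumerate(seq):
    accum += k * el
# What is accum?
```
Trace:
  accum=0
  accum=0, k=0, el=2
  accum=9, k=1, el=9
  accum=15, k=2, el=3
  accum=24, k=3, el=3
  accum=28, k=4, el=1
  accum=48, k=5, el=4

Final answer: 48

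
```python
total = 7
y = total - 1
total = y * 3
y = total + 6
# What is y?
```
Trace:
  total=7
  total=7, y=6
  total=18, y=6
  total=18, y=24

Final answer: 24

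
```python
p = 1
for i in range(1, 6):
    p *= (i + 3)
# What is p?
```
Trace:
  p=1
  p=4, i=1
  p=20, i=2
  p=120, i=3
  p=840, i=4
  p=6720, i=5

Final answer: 6720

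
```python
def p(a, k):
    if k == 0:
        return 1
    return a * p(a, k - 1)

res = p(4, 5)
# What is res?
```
Call trace:
p(a=4, k=5)
  p(a=4, k=4)
    p(a=4, k=3)
      p(a=4, k=2)
        p(a=4, k=1)
          p(a=4, k=0)
          -> return 1
        -> return 4
      -> return 16
    -> return 64
  -> return 256
-> return 1024

Final answer: 1024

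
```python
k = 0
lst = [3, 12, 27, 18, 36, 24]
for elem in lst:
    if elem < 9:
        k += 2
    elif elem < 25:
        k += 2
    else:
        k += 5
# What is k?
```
Trace:
  k=0
  k=2, elem=3
  k=4, elem=12
  k=9, elem=27
  k=11, elem=18
  k=16, elem=36
  k=18, elem=24

Final answer: 18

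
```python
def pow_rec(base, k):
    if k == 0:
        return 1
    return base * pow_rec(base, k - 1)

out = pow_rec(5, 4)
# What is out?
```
Call trace:
pow_rec(base=5, k=4)
  pow_rec(base=5, k=3)
    pow_rec(base=5, k=2)
      pow_rec(base=5, k=1)
        pow_rec(base=5, k=0)
        -> return 1
      -> return 5
    -> return 25
  -> return 125
-> return 625

Final answer: 625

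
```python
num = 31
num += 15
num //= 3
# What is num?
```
Trace:
  num=31
  num=46
  num=15

Final answer: 15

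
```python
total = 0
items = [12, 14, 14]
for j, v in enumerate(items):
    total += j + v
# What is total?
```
Trace:
  total=0
  total=12, j=0, v=12
  total=27, j=1, v=14
  total=43, j=2, v=14

Final answer: 43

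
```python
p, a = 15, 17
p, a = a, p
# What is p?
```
Trace:
  p=15, a=17
  p=17, a=15

Final answer: 17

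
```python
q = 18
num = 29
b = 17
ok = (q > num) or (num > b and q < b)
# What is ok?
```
Trace:
  q=18
  q=18, num=29
  q=18, num=29, b=17
  q=18, num=29, b=17, ok=False

Final answer: False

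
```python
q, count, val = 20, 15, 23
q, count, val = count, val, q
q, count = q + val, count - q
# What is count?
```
Trace:
  q=20, count=15, val=23
  q=15, count=23, val=20
  q=35, count=8, val=20

Final answer: 8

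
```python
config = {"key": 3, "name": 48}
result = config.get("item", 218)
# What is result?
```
Trace:
  config={'key': 3, 'name': 48}
  config={'key': 3, 'name': 48}, result=218

Final answer: 218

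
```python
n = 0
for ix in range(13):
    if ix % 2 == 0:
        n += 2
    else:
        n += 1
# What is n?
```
Trace:
  n=0
  n=2, ix=0
  n=3, ix=1
  n=5, ix=2
  n=6, ix=3
  n=8, ix=4
  n=9, ix=5
  n=11, ix=6
  n=12, ix=7
  n=14, ix=8
  n=15, ix=9
  n=17, ix=10
  n=18, ix=11
  n=20, ix=12

Final answer: 20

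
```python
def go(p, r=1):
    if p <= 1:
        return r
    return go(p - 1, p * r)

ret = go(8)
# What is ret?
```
Call trace:
go(p=8, r=1)
  go(p=7, r=8)
    go(p=6, r=56)
      go(p=5, r=336)
        go(p=4, r=1680)
          go(p=3, r=6720)
            go(p=2, r=20160)
              go(p=1, r=40320)
              -> return 40320
            -> return 40320
          -> return 40320
        -> return 40320
      -> return 40320
    -> return 40320
  -> return 40320
-> return 40320

Final answer: 40320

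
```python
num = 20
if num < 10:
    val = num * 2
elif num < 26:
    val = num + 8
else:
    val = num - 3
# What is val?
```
Trace:
  num=20
  num=20, val=28

Final answer: 28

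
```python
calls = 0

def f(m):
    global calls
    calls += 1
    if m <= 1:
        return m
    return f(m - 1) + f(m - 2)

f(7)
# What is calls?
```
Call trace (a repeated sub-call is expanded the first time; later identical calls just restate its return value):
f(m=7)
  f(m=6)
    f(m=5)
      f(m=4)
        f(m=3)
          f(m=2)
            f(m=1)
            -> return 1
            f(m=0)
            -> return 0
          -> return 1
          f(m=1)
          -> return 1
        -> return 2
        f(m=2) -> return 1  (same call as traced above)
      -> return 3
      f(m=3) -> return 2  (same call as traced above)
    -> return 5
    f(m=4) -> return 3  (same call as traced above)
  -> return 8
  f(m=5) -> return 5  (same call as traced above)
-> return 13

calls is incremented once per call, so count the calls in each subtree. Let C(m) = number of calls made by f(m).
C(0) = C(1) = 1 (base case, no recursion); C(m) = 1 + C(m - 1) + C(m - 2) otherwise.
C(2) = 1 + C(1) + C(0) = 1 + 1 + 1 = 3
C(3) = 1 + C(2) + C(1) = 1 + 3 + 1 = 5
C(4) = 1 + C(3) + C(2) = 1 + 5 + 3 = 9
C(5) = 1 + C(4) + C(3) = 1 + 9 + 5 = 15
C(6) = 1 + C(5) + C(4) = 1 + 15 + 9 = 25
C(7) = 1 + C(6) + C(5) = 1 + 25 + 15 = 41
calls = C(7) = 41

Final answer: 41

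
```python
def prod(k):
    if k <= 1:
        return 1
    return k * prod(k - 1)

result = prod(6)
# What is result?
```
Call trace:
prod(k=6)
  prod(k=5)
    prod(k=4)
      prod(k=3)
        prod(k=2)
          prod(k=1)
          -> return 1
        -> return 2
      -> return 6
    -> return 24
  -> return 120
-> return 720

Final answer: 720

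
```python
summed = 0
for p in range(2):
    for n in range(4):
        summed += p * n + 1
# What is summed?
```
Trace:
  summed=0
  summed=1, p=0, n=0
  summed=2, p=0, n=1
  summed=3, p=0, n=2
  summed=4, p=0, n=3
  summed=5, p=1, n=0
  summed=7, p=1, n=1
  summed=10, p=1, n=2
  summed=14, p=1, n=3

Final answer: 14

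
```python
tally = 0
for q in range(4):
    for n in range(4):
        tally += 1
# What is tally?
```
Trace:
  tally=0
  tally=1, q=0, n=0
  tally=2, q=0, n=1
  tally=3, q=0, n=2
  tally=4, q=0, n=3
  tally=5, q=1, n=0
  tally=6, q=1, n=1
  tally=7, q=1, n=2
  tally=8, q=1, n=3
  tally=9, q=2, n=0
  tally=10, q=2, n=1
  tally=11, q=2, n=2
  tally=12, q=2, n=3
  tally=13, q=3, n=0
  tally=14, q=3, n=1
  tally=15, q=3, n=2
  tally=16, q=3, n=3

Final answer: 16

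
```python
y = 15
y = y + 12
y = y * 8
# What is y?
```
Trace:
  y=15
  y=27
  y=216

Final answer: 216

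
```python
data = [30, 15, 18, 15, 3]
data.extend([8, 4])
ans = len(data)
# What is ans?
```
Trace:
  data=[30, 15, 18, 15, 3]
  data=[30, 15, 18, 15, 3, 8, 4]
  data=[30, 15, 18, 15, 3, 8, 4], ans=7

Final answer: 7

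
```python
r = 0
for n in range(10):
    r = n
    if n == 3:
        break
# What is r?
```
Trace:
  r=0
  r=0, n=0
  r=1, n=1
  r=2, n=2
  r=3, n=3

Final answer: 3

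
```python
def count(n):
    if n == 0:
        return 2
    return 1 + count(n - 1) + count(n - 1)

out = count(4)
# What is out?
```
Call trace (a repeated sub-call is expanded the first time; later identical calls just restate its return value):
count(n=4)
  count(n=3)
    count(n=2)
      count(n=1)
        count(n=0)
        -> return 2
        count(n=0)
        -> return 2
      -> return 5
      count(n=1) -> return 5  (same call as traced above)
    -> return 11
    count(n=2) -> return 11  (same call as traced above)
  -> return 23
  count(n=3) -> return 23  (same call as traced above)
-> return 47

Final answer: 47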